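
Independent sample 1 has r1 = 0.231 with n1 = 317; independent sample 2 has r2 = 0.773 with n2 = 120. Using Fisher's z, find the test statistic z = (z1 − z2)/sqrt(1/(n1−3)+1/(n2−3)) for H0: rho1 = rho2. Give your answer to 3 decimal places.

z1 = atanh(0.231) = 0.235246,  z2 = atanh(0.773) = 1.027739
SE = √(1/(n1−3) + 1/(n2−3)) = √(1/314 + 1/117) = √(0.0031847 + 0.0085470) = √0.0117317 = 0.108313
z = (z1 − z2)/SE = (0.235246 − 1.027739) / 0.108313 = -0.792493 / 0.108313 = -7.317

-7.317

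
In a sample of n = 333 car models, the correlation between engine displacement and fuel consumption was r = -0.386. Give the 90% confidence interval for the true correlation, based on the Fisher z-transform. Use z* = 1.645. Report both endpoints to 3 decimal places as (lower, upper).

(-0.460, -0.306)

Fisher z: z_r = atanh(r) = ½·ln((1+(-0.386))/(1−(-0.386))) = -0.407091
SE(z) = 1/√(n−3) = 1/√330 = 0.055048
90% ⇒ z* = 1.645; margin = 1.645·0.055048 = 0.090554
CI on z-scale: (-0.497645, -0.316537)
Back-transform: tanh(-0.497645) = -0.460263, tanh(-0.316537) = -0.306372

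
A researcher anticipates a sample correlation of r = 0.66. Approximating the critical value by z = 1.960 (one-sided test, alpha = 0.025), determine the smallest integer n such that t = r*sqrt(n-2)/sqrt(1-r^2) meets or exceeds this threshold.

Need r·√(n−2)/√(1−r²) ≥ 1.960
√(n−2) ≥ 1.960·√(1−0.4356) / 0.66 = 1.960·0.751266 / 0.66 = 2.2310
n−2 ≥ 4.9774  ⇒  n ≥ 6.9774
Smallest integer n = 7

7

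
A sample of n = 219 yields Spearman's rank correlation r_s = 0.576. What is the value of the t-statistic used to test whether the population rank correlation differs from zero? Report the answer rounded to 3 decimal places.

t = r_s·√(n−2) / √(1−r_s²) with r_s = 0.576, n = 219
  = 0.576·√217 / √(1 − 0.331776)
  = 0.576·14.730920 / 0.817450
  = 8.485010 / 0.817450 = 10.380

10.380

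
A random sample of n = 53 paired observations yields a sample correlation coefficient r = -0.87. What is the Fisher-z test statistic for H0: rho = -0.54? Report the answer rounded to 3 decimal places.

-5.154

z_r = atanh(-0.87) = -1.333080,  z_0 = atanh(-0.54) = -0.604156
SE = 1/√(n−3) = 1/√50 = 0.141421
z = (z_r − z_0)/SE = (-1.333080 − (-0.604156)) / 0.141421 = -0.728924 / 0.141421 = -5.154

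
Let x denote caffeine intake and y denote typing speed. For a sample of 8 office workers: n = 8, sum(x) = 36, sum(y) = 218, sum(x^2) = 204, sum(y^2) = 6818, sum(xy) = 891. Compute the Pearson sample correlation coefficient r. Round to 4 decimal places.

Numerator: nΣxy − (Σx)(Σy) = 8·891 − (36)(218) = -720
Denominator: √[(nΣx²−(Σx)²)(nΣy²−(Σy)²)]
  nΣx²−(Σx)² = 8·204 − 1296 = 336;  nΣy²−(Σy)² = 8·6818 − 47524 = 7020
  √(336·7020) = √2358720 = 1535.8125
r = -720 / 1535.8125 = -0.4688

-0.4688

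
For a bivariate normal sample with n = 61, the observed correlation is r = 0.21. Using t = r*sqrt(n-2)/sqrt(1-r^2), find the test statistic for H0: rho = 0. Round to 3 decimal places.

1.650

t = r·√(n−2) / √(1−r²) with r = 0.21, n = 61
  = 0.21·√59 / √(1 − 0.0441)
  = 0.21·7.681146 / 0.977701
  = 1.613041 / 0.977701 = 1.650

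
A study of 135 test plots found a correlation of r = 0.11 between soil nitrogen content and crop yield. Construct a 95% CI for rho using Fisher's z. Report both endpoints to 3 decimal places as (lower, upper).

(-0.060, 0.274)

z_r = atanh(0.11) = 0.110447;  SE = 1/√(n−3) = 1/√132 = 0.087039
z-limits: 0.110447 ± 1.960·0.087039 = 0.110447 ± 0.170596 = [-0.060149, 0.281043]
ρ-limits: (tanh -0.060149, tanh 0.281043) = (-0.060, 0.274)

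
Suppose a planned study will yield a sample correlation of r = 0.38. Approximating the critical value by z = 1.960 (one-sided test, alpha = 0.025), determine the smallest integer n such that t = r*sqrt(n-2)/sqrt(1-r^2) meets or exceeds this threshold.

25

Need r·√(n−2)/√(1−r²) ≥ 1.960
√(n−2) ≥ 1.960·√(1−0.1444) / 0.38 = 1.960·0.924986 / 0.38 = 4.7710
n−2 ≥ 22.7624  ⇒  n ≥ 24.7624
Smallest integer n = 25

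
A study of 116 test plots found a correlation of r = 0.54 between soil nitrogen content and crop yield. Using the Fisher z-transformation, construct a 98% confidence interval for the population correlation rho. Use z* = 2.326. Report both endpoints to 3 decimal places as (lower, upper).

Fisher z: z_r = atanh(r) = ½·ln((1+0.54)/(1−0.54)) = 0.604156
SE(z) = 1/√(n−3) = 1/√113 = 0.094072
98% ⇒ z* = 2.326; margin = 2.326·0.094072 = 0.218811
CI on z-scale: (0.385345, 0.822967)
Back-transform: tanh(0.385345) = 0.367340, tanh(0.822967) = 0.676682

(0.367, 0.677)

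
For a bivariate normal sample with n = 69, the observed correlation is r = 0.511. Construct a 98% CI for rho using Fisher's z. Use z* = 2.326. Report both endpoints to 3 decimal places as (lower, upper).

(0.271, 0.691)

Fisher z: z_r = atanh(r) = ½·ln((1+0.511)/(1−0.511)) = 0.564082
SE(z) = 1/√(n−3) = 1/√66 = 0.123091
98% ⇒ z* = 2.326; margin = 2.326·0.123091 = 0.286310
CI on z-scale: (0.277772, 0.850392)
Back-transform: tanh(0.277772) = 0.270842, tanh(0.850392) = 0.691274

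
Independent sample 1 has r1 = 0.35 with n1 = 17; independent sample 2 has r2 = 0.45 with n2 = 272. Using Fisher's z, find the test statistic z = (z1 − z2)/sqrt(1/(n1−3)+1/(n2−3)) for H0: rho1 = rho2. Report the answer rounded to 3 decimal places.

Fisher z-transforms: z1 = atanh(0.35) = 0.365444, z2 = atanh(0.45) = 0.484700; difference d = -0.119256
Var(d) = 1/14 + 1/269 = 0.0714286 + 0.0037175 = 0.0751461
z = d/√Var(d) = -0.119256 / √0.0751461 = -0.119256 / 0.274128 = -0.435

-0.435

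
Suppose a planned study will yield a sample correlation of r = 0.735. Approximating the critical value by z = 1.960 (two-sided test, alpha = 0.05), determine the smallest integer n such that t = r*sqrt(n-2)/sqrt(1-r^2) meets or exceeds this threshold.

Need r·√(n−2)/√(1−r²) ≥ 1.960
√(n−2) ≥ 1.960·√(1−0.540225) / 0.735 = 1.960·0.678067 / 0.735 = 1.8082
n−2 ≥ 3.2696  ⇒  n ≥ 5.2696
Smallest integer n = 6

6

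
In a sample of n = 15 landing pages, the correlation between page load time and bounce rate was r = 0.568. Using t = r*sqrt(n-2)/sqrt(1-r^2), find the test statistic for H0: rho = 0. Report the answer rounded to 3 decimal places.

t = r·√(n−2) / √(1−r²) with r = 0.568, n = 15
  = 0.568·√13 / √(1 − 0.322624)
  = 0.568·3.605551 / 0.823029
  = 2.047953 / 0.823029 = 2.488

2.488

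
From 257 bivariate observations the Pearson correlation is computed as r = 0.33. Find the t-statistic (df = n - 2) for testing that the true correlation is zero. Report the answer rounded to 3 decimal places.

5.582

t = r·√(n−2) / √(1−r²) with r = 0.33, n = 257
  = 0.33·√255 / √(1 − 0.1089)
  = 0.33·15.968719 / 0.943981
  = 5.269677 / 0.943981 = 5.582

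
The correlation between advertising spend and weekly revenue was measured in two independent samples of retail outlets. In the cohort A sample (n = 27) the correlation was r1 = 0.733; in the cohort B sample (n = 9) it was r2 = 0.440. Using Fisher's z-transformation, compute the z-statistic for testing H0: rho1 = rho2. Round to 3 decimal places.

Fisher z-transforms: z1 = atanh(0.733) = 0.935180, z2 = atanh(0.440) = 0.472231; difference d = 0.462949
Var(d) = 1/24 + 1/6 = 0.0416667 + 0.1666667 = 0.2083334
z = d/√Var(d) = 0.462949 / √0.2083334 = 0.462949 / 0.456436 = 1.014

1.014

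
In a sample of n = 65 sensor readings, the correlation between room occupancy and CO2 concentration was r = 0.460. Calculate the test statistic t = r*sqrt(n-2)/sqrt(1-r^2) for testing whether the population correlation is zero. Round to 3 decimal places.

1 − r² = 1 − 0.211600 = 0.788400;  √(1−r²) = 0.887919
√(n−2) = √63 = 7.937254
t = r·√(n−2)/√(1−r²) = 0.460 · 7.937254 / 0.887919 = 4.112

4.112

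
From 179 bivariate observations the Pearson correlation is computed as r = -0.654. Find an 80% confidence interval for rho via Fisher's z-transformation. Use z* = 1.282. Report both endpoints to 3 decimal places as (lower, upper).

z_r = atanh(-0.654) = -0.782257;  SE = 1/√(n−3) = 1/√176 = 0.075378
z-limits: -0.782257 ± 1.282·0.075378 = -0.782257 ± 0.096635 = [-0.878892, -0.685622]
ρ-limits: (tanh -0.878892, tanh -0.685622) = (-0.706, -0.595)

(-0.706, -0.595)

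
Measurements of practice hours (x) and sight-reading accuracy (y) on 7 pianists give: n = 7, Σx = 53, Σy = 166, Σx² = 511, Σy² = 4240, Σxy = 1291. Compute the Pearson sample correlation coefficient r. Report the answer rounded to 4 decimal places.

0.1871

S_xy = nΣxy − ΣxΣy = 7·1291 − 53·166 = 9037 − 8798 = 239
S_xx = nΣx² − (Σx)² = 7·511 − 53² = 3577 − 2809 = 768
S_yy = nΣy² − (Σy)² = 7·4240 − 166² = 29680 − 27556 = 2124
r = S_xy / √(S_xx·S_yy) = 239 / √(768·2124) = 239 / √1631232 = 239 / 1277.1969 = 0.1871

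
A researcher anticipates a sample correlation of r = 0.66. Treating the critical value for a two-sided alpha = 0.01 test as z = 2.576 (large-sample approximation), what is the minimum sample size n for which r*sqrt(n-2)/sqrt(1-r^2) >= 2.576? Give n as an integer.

11

Need r·√(n−2)/√(1−r²) ≥ 2.576
√(n−2) ≥ 2.576·√(1−0.4356) / 0.66 = 2.576·0.751266 / 0.66 = 2.9322
n−2 ≥ 8.5978  ⇒  n ≥ 10.5978
Smallest integer n = 11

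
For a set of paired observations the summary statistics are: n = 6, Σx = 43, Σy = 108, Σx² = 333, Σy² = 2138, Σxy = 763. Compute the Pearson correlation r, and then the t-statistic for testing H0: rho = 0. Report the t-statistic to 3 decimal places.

-0.321

S_xy = nΣxy − ΣxΣy = 6·763 − 43·108 = 4578 − 4644 = -66
S_xx = nΣx² − (Σx)² = 6·333 − 43² = 1998 − 1849 = 149
S_yy = nΣy² − (Σy)² = 6·2138 − 108² = 12828 − 11664 = 1164
r = S_xy / √(S_xx·S_yy) = -66 / √(149·1164) = -66 / √173436 = -66 / 416.4565 = -0.1585
t = r·√(n−2)/√(1−r²) = -0.1585·√4 / √(1−0.025122) = -0.317000 / 0.987359 = -0.321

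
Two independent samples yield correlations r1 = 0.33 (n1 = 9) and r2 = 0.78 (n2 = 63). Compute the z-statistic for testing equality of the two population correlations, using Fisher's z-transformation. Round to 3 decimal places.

-1.641

z1 = atanh(0.33) = 0.342828,  z2 = atanh(0.78) = 1.045371
SE = √(1/(n1−3) + 1/(n2−3)) = √(1/6 + 1/60) = √(0.1666667 + 0.0166667) = √0.1833334 = 0.428174
z = (z1 − z2)/SE = (0.342828 − 1.045371) / 0.428174 = -0.702543 / 0.428174 = -1.641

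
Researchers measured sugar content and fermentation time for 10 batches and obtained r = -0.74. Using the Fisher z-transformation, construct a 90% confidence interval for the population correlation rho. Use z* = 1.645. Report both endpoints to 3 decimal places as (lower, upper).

(-0.917, -0.317)

z_r = atanh(-0.74) = -0.950479;  SE = 1/√(n−3) = 1/√7 = 0.377964
z-limits: -0.950479 ± 1.645·0.377964 = -0.950479 ± 0.621751 = [-1.572230, -0.328728]
ρ-limits: (tanh -1.572230, tanh -0.328728) = (-0.917, -0.317)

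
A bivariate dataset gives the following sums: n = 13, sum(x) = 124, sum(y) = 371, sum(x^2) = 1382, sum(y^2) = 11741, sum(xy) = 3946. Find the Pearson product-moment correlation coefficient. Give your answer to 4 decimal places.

0.8496

S_xy = nΣxy − ΣxΣy = 13·3946 − 124·371 = 51298 − 46004 = 5294
S_xx = nΣx² − (Σx)² = 13·1382 − 124² = 17966 − 15376 = 2590
S_yy = nΣy² − (Σy)² = 13·11741 − 371² = 152633 − 137641 = 14992
r = S_xy / √(S_xx·S_yy) = 5294 / √(2590·14992) = 5294 / √38829280 = 5294 / 6231.3145 = 0.8496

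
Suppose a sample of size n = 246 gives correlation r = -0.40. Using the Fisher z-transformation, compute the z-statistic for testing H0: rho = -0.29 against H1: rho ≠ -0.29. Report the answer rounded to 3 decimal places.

-1.950

Fisher z: atanh(-0.40) = -0.423649, atanh(-0.29) = -0.298566
z = (z_r − z_0)·√(n−3) = (-0.423649 − (-0.298566))·√243 = -0.125083 · 15.588457 = -1.950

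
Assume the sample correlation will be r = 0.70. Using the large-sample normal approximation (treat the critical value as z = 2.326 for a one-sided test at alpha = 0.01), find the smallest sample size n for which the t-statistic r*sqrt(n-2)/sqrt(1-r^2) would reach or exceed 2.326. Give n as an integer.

8

Need r·√(n−2)/√(1−r²) ≥ 2.326
√(n−2) ≥ 2.326·√(1−0.4900) / 0.70 = 2.326·0.714143 / 0.70 = 2.3730
n−2 ≥ 5.6311  ⇒  n ≥ 7.6311
Smallest integer n = 8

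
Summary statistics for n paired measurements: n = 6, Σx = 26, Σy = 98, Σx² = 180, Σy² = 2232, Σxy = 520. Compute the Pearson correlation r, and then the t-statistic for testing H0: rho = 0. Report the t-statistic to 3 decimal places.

S_xy = nΣxy − ΣxΣy = 6·520 − 26·98 = 3120 − 2548 = 572
S_xx = nΣx² − (Σx)² = 6·180 − 26² = 1080 − 676 = 404
S_yy = nΣy² − (Σy)² = 6·2232 − 98² = 13392 − 9604 = 3788
r = S_xy / √(S_xx·S_yy) = 572 / √(404·3788) = 572 / √1530352 = 572 / 1237.0740 = 0.4624
t = r·√(n−2)/√(1−r²) = 0.4624·√4 / √(1−0.213814) = 0.924800 / 0.886671 = 1.043

1.043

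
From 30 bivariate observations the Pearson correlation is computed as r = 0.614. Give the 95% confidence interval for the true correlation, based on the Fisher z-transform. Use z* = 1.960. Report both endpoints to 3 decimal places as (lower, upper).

z_r = atanh(0.614) = 0.715317;  SE = 1/√(n−3) = 1/√27 = 0.192450
z-limits: 0.715317 ± 1.960·0.192450 = 0.715317 ± 0.377202 = [0.338115, 1.092519]
ρ-limits: (tanh 0.338115, tanh 1.092519) = (0.326, 0.798)

(0.326, 0.798)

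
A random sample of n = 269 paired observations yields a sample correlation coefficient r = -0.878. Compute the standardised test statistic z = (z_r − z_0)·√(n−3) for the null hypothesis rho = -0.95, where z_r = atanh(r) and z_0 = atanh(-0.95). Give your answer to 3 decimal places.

7.581

z_r = atanh(-0.878) = -1.366971,  z_0 = atanh(-0.95) = -1.831781
SE = 1/√(n−3) = 1/√266 = 0.061314
z = (z_r − z_0)/SE = (-1.366971 − (-1.831781)) / 0.061314 = 0.464810 / 0.061314 = 7.581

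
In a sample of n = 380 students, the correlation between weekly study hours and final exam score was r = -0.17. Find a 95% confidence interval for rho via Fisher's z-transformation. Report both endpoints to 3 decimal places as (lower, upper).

(-0.266, -0.071)

z_r = atanh(-0.17) = -0.171667;  SE = 1/√(n−3) = 1/√377 = 0.051503
z-limits: -0.171667 ± 1.960·0.051503 = -0.171667 ± 0.100946 = [-0.272613, -0.070721]
ρ-limits: (tanh -0.272613, tanh -0.070721) = (-0.266, -0.071)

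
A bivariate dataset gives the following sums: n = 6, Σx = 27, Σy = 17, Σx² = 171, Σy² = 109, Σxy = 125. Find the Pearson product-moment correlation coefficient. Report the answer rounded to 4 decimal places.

0.8838

Numerator: nΣxy − (Σx)(Σy) = 6·125 − (27)(17) = 291
Denominator: √[(nΣx²−(Σx)²)(nΣy²−(Σy)²)]
  nΣx²−(Σx)² = 6·171 − 729 = 297;  nΣy²−(Σy)² = 6·109 − 289 = 365
  √(297·365) = √108405 = 329.2491
r = 291 / 329.2491 = 0.8838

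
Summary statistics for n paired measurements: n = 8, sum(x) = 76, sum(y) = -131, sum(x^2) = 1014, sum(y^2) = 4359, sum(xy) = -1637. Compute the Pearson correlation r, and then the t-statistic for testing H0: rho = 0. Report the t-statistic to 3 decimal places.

-1.370

Numerator: nΣxy − (Σx)(Σy) = 8·(-1637) − (76)(-131) = -3140
Denominator: √[(nΣx²−(Σx)²)(nΣy²−(Σy)²)]
  nΣx²−(Σx)² = 8·1014 − 5776 = 2336;  nΣy²−(Σy)² = 8·4359 − 17161 = 17711
  √(2336·17711) = √41372896 = 6432.1766
r = -3140 / 6432.1766 = -0.4882
t = r·√(n−2)/√(1−r²) = -0.4882·√6 / √(1−0.238339) = -1.195841 / 0.872732 = -1.370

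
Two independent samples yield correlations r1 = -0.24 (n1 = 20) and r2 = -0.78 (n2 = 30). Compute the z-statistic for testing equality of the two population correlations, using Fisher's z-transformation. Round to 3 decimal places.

Fisher z-transforms: z1 = atanh(-0.24) = -0.244774, z2 = atanh(-0.78) = -1.045371; difference d = 0.800597
Var(d) = 1/17 + 1/27 = 0.0588235 + 0.0370370 = 0.0958605
z = d/√Var(d) = 0.800597 / √0.0958605 = 0.800597 / 0.309613 = 2.586

2.586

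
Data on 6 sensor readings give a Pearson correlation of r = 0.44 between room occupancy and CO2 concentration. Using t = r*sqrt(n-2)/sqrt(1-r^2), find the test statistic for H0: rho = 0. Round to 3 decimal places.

0.980

t = r·√(n−2) / √(1−r²) with r = 0.44, n = 6
  = 0.44·√4 / √(1 − 0.1936)
  = 0.44·2.000000 / 0.897998
  = 0.880000 / 0.897998 = 0.980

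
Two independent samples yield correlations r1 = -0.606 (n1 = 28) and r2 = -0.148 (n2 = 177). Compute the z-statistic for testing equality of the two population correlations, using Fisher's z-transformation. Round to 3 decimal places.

-2.588

z1 = atanh(-0.606) = -0.702575,  z2 = atanh(-0.148) = -0.149095
SE = √(1/(n1−3) + 1/(n2−3)) = √(1/25 + 1/174) = √(0.0400000 + 0.0057471) = √0.0457471 = 0.213886
z = (z1 − z2)/SE = (-0.702575 − (-0.149095)) / 0.213886 = -0.553480 / 0.213886 = -2.588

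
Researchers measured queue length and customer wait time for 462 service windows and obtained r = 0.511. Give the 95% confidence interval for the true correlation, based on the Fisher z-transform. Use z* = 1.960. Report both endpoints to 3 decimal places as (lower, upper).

(0.440, 0.575)

Fisher z: z_r = atanh(r) = ½·ln((1+0.511)/(1−0.511)) = 0.564082
SE(z) = 1/√(n−3) = 1/√459 = 0.046676
95% ⇒ z* = 1.960; margin = 1.960·0.046676 = 0.091485
CI on z-scale: (0.472597, 0.655567)
Back-transform: tanh(0.472597) = 0.440295, tanh(0.655567) = 0.575406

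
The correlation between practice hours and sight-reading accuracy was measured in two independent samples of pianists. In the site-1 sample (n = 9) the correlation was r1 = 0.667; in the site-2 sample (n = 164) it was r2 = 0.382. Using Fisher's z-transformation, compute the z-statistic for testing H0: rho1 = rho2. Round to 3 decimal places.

0.969

z1 = atanh(0.667) = 0.805319,  z2 = atanh(0.382) = 0.402399
SE = √(1/(n1−3) + 1/(n2−3)) = √(1/6 + 1/161) = √(0.1666667 + 0.0062112) = √0.1728779 = 0.415786
z = (z1 − z2)/SE = (0.805319 − 0.402399) / 0.415786 = 0.402920 / 0.415786 = 0.969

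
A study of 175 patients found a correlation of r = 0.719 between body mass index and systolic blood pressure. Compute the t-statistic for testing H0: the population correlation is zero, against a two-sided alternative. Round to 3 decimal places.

1 − r² = 1 − 0.516961 = 0.483039;  √(1−r²) = 0.695010
√(n−2) = √173 = 13.152946
t = r·√(n−2)/√(1−r²) = 0.719 · 13.152946 / 0.695010 = 13.607

13.607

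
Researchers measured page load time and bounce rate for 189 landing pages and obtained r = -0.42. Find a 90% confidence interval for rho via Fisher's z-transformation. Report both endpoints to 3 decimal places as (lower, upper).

z_r = atanh(-0.42) = -0.447692;  SE = 1/√(n−3) = 1/√186 = 0.073324
z-limits: -0.447692 ± 1.645·0.073324 = -0.447692 ± 0.120618 = [-0.568310, -0.327074]
ρ-limits: (tanh -0.568310, tanh -0.327074) = (-0.514, -0.316)

(-0.514, -0.316)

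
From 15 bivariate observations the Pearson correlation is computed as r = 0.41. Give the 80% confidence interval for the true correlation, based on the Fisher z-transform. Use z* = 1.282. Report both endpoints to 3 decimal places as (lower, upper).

z_r = atanh(0.41) = 0.435611;  SE = 1/√(n−3) = 1/√12 = 0.288675
z-limits: 0.435611 ± 1.282·0.288675 = 0.435611 ± 0.370081 = [0.065530, 0.805692]
ρ-limits: (tanh 0.065530, tanh 0.805692) = (0.065, 0.667)

(0.065, 0.667)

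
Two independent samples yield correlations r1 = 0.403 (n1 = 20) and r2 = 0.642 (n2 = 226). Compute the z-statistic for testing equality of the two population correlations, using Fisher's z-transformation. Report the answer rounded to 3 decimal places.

-1.329

z1 = atanh(0.403) = 0.427225,  z2 = atanh(0.642) = 0.761569
SE = √(1/(n1−3) + 1/(n2−3)) = √(1/17 + 1/223) = √(0.0588235 + 0.0044843) = √0.0633078 = 0.251610
z = (z1 − z2)/SE = (0.427225 − 0.761569) / 0.251610 = -0.334344 / 0.251610 = -1.329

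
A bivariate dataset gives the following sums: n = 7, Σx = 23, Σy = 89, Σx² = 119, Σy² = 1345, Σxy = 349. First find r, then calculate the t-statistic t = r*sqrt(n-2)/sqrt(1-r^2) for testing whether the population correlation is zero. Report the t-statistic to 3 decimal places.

1.624

Numerator: nΣxy − (Σx)(Σy) = 7·349 − (23)(89) = 396
Denominator: √[(nΣx²−(Σx)²)(nΣy²−(Σy)²)]
  nΣx²−(Σx)² = 7·119 − 529 = 304;  nΣy²−(Σy)² = 7·1345 − 7921 = 1494
  √(304·1494) = √454176 = 673.9258
r = 396 / 673.9258 = 0.5876
t = r·√(n−2)/√(1−r²) = 0.5876·√5 / √(1−0.345274) = 1.313914 / 0.809151 = 1.624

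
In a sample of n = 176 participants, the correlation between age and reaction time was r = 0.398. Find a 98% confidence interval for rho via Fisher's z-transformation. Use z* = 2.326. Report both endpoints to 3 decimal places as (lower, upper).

z_r = atanh(0.398) = 0.421270;  SE = 1/√(n−3) = 1/√173 = 0.076029
z-limits: 0.421270 ± 2.326·0.076029 = 0.421270 ± 0.176843 = [0.244427, 0.598113]
ρ-limits: (tanh 0.244427, tanh 0.598113) = (0.240, 0.536)

(0.240, 0.536)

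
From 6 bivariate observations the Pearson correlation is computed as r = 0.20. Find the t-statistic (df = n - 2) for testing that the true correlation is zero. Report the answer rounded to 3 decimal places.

0.408

t = r·√(n−2) / √(1−r²) with r = 0.20, n = 6
  = 0.20·√4 / √(1 − 0.0400)
  = 0.20·2.000000 / 0.979796
  = 0.400000 / 0.979796 = 0.408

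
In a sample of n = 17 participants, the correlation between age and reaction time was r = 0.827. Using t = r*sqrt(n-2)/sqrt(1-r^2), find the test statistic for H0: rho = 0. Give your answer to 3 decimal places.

5.697

1 − r² = 1 − 0.683929 = 0.316071;  √(1−r²) = 0.562202
√(n−2) = √15 = 3.872983
t = r·√(n−2)/√(1−r²) = 0.827 · 3.872983 / 0.562202 = 5.697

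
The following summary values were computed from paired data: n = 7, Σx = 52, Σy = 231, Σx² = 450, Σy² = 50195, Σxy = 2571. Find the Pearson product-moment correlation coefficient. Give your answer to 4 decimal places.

0.5191

Numerator: nΣxy − (Σx)(Σy) = 7·2571 − (52)(231) = 5985
Denominator: √[(nΣx²−(Σx)²)(nΣy²−(Σy)²)]
  nΣx²−(Σx)² = 7·450 − 2704 = 446;  nΣy²−(Σy)² = 7·50195 − 53361 = 298004
  √(446·298004) = √132909784 = 11528.6506
r = 5985 / 11528.6506 = 0.5191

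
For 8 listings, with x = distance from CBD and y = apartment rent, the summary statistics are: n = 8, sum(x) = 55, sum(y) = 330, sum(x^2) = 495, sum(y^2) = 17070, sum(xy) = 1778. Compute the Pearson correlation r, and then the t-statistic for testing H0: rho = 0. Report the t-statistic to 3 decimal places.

-2.975

S_xy = nΣxy − ΣxΣy = 8·1778 − 55·330 = 14224 − 18150 = -3926
S_xx = nΣx² − (Σx)² = 8·495 − 55² = 3960 − 3025 = 935
S_yy = nΣy² − (Σy)² = 8·17070 − 330² = 136560 − 108900 = 27660
r = S_xy / √(S_xx·S_yy) = -3926 / √(935·27660) = -3926 / √25862100 = -3926 / 5085.4793 = -0.7720
t = r·√(n−2)/√(1−r²) = -0.7720·√6 / √(1−0.595984) = -1.891006 / 0.635623 = -2.975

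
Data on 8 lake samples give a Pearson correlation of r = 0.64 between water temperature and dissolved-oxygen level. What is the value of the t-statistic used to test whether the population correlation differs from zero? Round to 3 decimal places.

2.040

t = r·√(n−2) / √(1−r²) with r = 0.64, n = 8
  = 0.64·√6 / √(1 − 0.4096)
  = 0.64·2.449490 / 0.768375
  = 1.567674 / 0.768375 = 2.040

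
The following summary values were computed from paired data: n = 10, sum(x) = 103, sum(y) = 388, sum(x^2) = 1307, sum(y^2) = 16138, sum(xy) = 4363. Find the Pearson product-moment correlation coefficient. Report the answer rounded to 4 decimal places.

0.7099

S_xy = nΣxy − ΣxΣy = 10·4363 − 103·388 = 43630 − 39964 = 3666
S_xx = nΣx² − (Σx)² = 10·1307 − 103² = 13070 − 10609 = 2461
S_yy = nΣy² − (Σy)² = 10·16138 − 388² = 161380 − 150544 = 10836
r = S_xy / √(S_xx·S_yy) = 3666 / √(2461·10836) = 3666 / √26667396 = 3666 / 5164.0484 = 0.7099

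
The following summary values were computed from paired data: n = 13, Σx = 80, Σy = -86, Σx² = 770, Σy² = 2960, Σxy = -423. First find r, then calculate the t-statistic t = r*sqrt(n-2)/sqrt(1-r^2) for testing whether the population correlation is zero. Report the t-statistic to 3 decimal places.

Numerator: nΣxy − (Σx)(Σy) = 13·(-423) − (80)(-86) = 1381
Denominator: √[(nΣx²−(Σx)²)(nΣy²−(Σy)²)]
  nΣx²−(Σx)² = 13·770 − 6400 = 3610;  nΣy²−(Σy)² = 13·2960 − 7396 = 31084
  √(3610·31084) = √112213240 = 10593.0751
r = 1381 / 10593.0751 = 0.1304
t = r·√(n−2)/√(1−r²) = 0.1304·√11 / √(1−0.017004) = 0.432488 / 0.991462 = 0.436

0.436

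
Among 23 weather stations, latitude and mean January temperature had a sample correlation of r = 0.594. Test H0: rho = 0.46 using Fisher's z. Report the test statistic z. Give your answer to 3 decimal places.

z_r = atanh(0.594) = 0.683824,  z_0 = atanh(0.46) = 0.497311
SE = 1/√(n−3) = 1/√20 = 0.223607
z = (z_r − z_0)/SE = (0.683824 − 0.497311) / 0.223607 = 0.186513 / 0.223607 = 0.834

0.834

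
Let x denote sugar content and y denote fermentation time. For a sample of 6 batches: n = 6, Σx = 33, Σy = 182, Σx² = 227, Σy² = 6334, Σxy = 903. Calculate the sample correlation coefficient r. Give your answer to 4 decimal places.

S_xy = nΣxy − ΣxΣy = 6·903 − 33·182 = 5418 − 6006 = -588
S_xx = nΣx² − (Σx)² = 6·227 − 33² = 1362 − 1089 = 273
S_yy = nΣy² − (Σy)² = 6·6334 − 182² = 38004 − 33124 = 4880
r = S_xy / √(S_xx·S_yy) = -588 / √(273·4880) = -588 / √1332240 = -588 / 1154.2270 = -0.5094

-0.5094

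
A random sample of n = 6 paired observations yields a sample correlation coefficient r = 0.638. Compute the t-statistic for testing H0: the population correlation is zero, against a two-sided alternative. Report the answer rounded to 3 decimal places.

1 − r² = 1 − 0.407044 = 0.592956;  √(1−r²) = 0.770036
√(n−2) = √4 = 2.000000
t = r·√(n−2)/√(1−r²) = 0.638 · 2.000000 / 0.770036 = 1.657

1.657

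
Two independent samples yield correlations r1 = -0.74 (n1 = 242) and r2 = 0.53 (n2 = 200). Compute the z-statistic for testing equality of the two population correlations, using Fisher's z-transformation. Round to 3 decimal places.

-16.010

Fisher z-transforms: z1 = atanh(-0.74) = -0.950479, z2 = atanh(0.53) = 0.590145; difference d = -1.540624
Var(d) = 1/239 + 1/197 = 0.0041841 + 0.0050761 = 0.0092602
z = d/√Var(d) = -1.540624 / √0.0092602 = -1.540624 / 0.096230 = -16.010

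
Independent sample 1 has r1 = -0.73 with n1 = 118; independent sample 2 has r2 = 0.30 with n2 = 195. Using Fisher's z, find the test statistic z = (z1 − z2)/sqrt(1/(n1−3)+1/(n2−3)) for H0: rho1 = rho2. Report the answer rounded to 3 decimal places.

z1 = atanh(-0.73) = -0.928727,  z2 = atanh(0.30) = 0.309520
SE = √(1/(n1−3) + 1/(n2−3)) = √(1/115 + 1/192) = √(0.0086957 + 0.0052083) = √0.0139040 = 0.117915
z = (z1 − z2)/SE = (-0.928727 − 0.309520) / 0.117915 = -1.238247 / 0.117915 = -10.501

-10.501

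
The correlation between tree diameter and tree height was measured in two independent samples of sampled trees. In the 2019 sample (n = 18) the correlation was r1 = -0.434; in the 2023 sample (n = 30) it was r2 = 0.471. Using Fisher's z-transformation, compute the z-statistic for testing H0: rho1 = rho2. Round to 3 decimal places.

Fisher z-transforms: z1 = atanh(-0.434) = -0.464814, z2 = atanh(0.471) = 0.511355; difference d = -0.976169
Var(d) = 1/15 + 1/27 = 0.0666667 + 0.0370370 = 0.1037037
z = d/√Var(d) = -0.976169 / √0.1037037 = -0.976169 / 0.322031 = -3.031

-3.031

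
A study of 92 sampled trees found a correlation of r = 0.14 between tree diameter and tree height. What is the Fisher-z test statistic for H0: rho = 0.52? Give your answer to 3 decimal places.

-4.108

Fisher z: atanh(0.14) = 0.140926, atanh(0.52) = 0.576340
z = (z_r − z_0)·√(n−3) = (0.140926 − 0.576340)·√89 = -0.435414 · 9.433981 = -4.108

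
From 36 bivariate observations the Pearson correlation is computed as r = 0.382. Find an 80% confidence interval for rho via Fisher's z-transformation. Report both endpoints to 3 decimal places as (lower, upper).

z_r = atanh(0.382) = 0.402399;  SE = 1/√(n−3) = 1/√33 = 0.174078
z-limits: 0.402399 ± 1.282·0.174078 = 0.402399 ± 0.223168 = [0.179231, 0.625567]
ρ-limits: (tanh 0.179231, tanh 0.625567) = (0.177, 0.555)

(0.177, 0.555)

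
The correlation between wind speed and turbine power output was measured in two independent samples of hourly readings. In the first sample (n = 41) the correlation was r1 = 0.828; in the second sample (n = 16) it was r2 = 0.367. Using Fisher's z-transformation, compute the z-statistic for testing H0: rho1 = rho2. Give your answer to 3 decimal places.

2.480

Fisher z-transforms: z1 = atanh(0.828) = 1.181742, z2 = atanh(0.367) = 0.384952; difference d = 0.796790
Var(d) = 1/38 + 1/13 = 0.0263158 + 0.0769231 = 0.1032389
z = d/√Var(d) = 0.796790 / √0.1032389 = 0.796790 / 0.321308 = 2.480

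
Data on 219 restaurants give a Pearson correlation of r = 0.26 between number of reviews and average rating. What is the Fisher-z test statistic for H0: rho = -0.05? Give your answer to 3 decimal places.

4.646

z_r = atanh(0.26) = 0.266108,  z_0 = atanh(-0.05) = -0.050042
SE = 1/√(n−3) = 1/√216 = 0.068041
z = (z_r − z_0)/SE = (0.266108 − (-0.050042)) / 0.068041 = 0.316150 / 0.068041 = 4.646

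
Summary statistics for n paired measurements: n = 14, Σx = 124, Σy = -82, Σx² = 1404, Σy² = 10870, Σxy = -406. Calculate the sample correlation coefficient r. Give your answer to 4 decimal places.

0.1797

Numerator: nΣxy − (Σx)(Σy) = 14·(-406) − (124)(-82) = 4484
Denominator: √[(nΣx²−(Σx)²)(nΣy²−(Σy)²)]
  nΣx²−(Σx)² = 14·1404 − 15376 = 4280;  nΣy²−(Σy)² = 14·10870 − 6724 = 145456
  √(4280·145456) = √622551680 = 24950.9856
r = 4484 / 24950.9856 = 0.1797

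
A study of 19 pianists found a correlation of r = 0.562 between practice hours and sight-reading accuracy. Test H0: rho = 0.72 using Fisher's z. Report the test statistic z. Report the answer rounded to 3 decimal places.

-1.088

Fisher z: atanh(0.562) = 0.635752, atanh(0.72) = 0.907645
z = (z_r − z_0)·√(n−3) = (0.635752 − 0.907645)·√16 = -0.271893 · 4.000000 = -1.088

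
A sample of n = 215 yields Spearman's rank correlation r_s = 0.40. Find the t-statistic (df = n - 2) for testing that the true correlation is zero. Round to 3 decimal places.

t = r_s·√(n−2) / √(1−r_s²) with r_s = 0.40, n = 215
  = 0.40·√213 / √(1 − 0.1600)
  = 0.40·14.594520 / 0.916515
  = 5.837808 / 0.916515 = 6.370

6.370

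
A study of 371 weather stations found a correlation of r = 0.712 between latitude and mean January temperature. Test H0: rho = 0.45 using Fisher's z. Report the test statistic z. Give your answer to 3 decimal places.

7.799

Fisher z: atanh(0.712) = 0.891229, atanh(0.45) = 0.484700
z = (z_r − z_0)·√(n−3) = (0.891229 − 0.484700)·√368 = 0.406529 · 19.183326 = 7.799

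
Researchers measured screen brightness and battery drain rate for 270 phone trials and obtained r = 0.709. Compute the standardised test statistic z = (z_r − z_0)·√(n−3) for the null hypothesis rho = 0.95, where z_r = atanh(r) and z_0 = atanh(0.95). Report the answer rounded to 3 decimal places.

-15.468

z_r = atanh(0.709) = 0.885170,  z_0 = atanh(0.95) = 1.831781
SE = 1/√(n−3) = 1/√267 = 0.061199
z = (z_r − z_0)/SE = (0.885170 − 1.831781) / 0.061199 = -0.946611 / 0.061199 = -15.468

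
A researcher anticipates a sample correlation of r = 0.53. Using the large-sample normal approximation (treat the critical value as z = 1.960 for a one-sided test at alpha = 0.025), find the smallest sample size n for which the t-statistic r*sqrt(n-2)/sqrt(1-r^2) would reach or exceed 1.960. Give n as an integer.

12

r√(n−2)/√(1−r²) ≥ 1.960  ⇔  n−2 ≥ (1.960)²·(1−r²)/r²
(1−r²)/r² = (1−0.2809)/0.2809 = 2.5600
n ≥ 2 + 3.8416·2.5600 = 2 + 9.8345 = 11.8345
⌈11.8345⌉ = 12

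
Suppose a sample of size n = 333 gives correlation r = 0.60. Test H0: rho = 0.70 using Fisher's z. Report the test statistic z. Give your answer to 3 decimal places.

-3.164

Fisher z: atanh(0.60) = 0.693147, atanh(0.70) = 0.867301
z = (z_r − z_0)·√(n−3) = (0.693147 − 0.867301)·√330 = -0.174154 · 18.165902 = -3.164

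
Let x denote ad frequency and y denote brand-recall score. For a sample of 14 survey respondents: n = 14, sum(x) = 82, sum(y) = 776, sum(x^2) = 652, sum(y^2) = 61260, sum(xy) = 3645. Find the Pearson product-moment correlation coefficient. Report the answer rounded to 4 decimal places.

Numerator: nΣxy − (Σx)(Σy) = 14·3645 − (82)(776) = -12602
Denominator: √[(nΣx²−(Σx)²)(nΣy²−(Σy)²)]
  nΣx²−(Σx)² = 14·652 − 6724 = 2404;  nΣy²−(Σy)² = 14·61260 − 602176 = 255464
  √(2404·255464) = √614135456 = 24781.7565
r = -12602 / 24781.7565 = -0.5085

-0.5085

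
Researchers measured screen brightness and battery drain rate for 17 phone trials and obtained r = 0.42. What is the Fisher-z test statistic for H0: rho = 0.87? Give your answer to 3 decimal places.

z_r = atanh(0.42) = 0.447692,  z_0 = atanh(0.87) = 1.333080
SE = 1/√(n−3) = 1/√14 = 0.267261
z = (z_r − z_0)/SE = (0.447692 − 1.333080) / 0.267261 = -0.885388 / 0.267261 = -3.313

-3.313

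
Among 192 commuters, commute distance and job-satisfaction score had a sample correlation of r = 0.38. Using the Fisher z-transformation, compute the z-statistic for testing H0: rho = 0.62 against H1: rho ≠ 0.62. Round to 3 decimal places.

Fisher z: atanh(0.38) = 0.400060, atanh(0.62) = 0.725005
z = (z_r − z_0)·√(n−3) = (0.400060 − 0.725005)·√189 = -0.324945 · 13.747727 = -4.467

-4.467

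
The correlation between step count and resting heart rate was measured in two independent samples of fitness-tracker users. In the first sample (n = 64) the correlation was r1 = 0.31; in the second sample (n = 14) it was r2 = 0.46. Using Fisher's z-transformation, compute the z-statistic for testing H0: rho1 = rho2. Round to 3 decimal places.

-0.540

Fisher z-transforms: z1 = atanh(0.31) = 0.320545, z2 = atanh(0.46) = 0.497311; difference d = -0.176766
Var(d) = 1/61 + 1/11 = 0.0163934 + 0.0909091 = 0.1073025
z = d/√Var(d) = -0.176766 / √0.1073025 = -0.176766 / 0.327571 = -0.540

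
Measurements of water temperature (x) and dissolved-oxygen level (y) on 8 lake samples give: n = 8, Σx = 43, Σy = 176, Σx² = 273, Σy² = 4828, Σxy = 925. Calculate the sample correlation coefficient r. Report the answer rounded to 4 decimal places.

-0.1050

S_xy = nΣxy − ΣxΣy = 8·925 − 43·176 = 7400 − 7568 = -168
S_xx = nΣx² − (Σx)² = 8·273 − 43² = 2184 − 1849 = 335
S_yy = nΣy² − (Σy)² = 8·4828 − 176² = 38624 − 30976 = 7648
r = S_xy / √(S_xx·S_yy) = -168 / √(335·7648) = -168 / √2562080 = -168 / 1600.6499 = -0.1050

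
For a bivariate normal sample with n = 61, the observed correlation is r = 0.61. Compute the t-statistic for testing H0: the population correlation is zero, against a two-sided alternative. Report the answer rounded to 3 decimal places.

1 − r² = 1 − 0.3721 = 0.6279;  √(1−r²) = 0.792401
√(n−2) = √59 = 7.681146
t = r·√(n−2)/√(1−r²) = 0.61 · 7.681146 / 0.792401 = 5.913

5.913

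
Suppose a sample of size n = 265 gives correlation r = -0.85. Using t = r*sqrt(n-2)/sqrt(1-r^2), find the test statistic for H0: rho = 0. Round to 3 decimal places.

t = r·√(n−2) / √(1−r²) with r = -0.85, n = 265
  = -0.85·√263 / √(1 − 0.7225)
  = -0.85·16.217275 / 0.526783
  = -13.784684 / 0.526783 = -26.168

-26.168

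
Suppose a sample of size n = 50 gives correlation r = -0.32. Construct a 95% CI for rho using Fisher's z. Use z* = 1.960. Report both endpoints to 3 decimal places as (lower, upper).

(-0.549, -0.046)

z_r = atanh(-0.32) = -0.331647;  SE = 1/√(n−3) = 1/√47 = 0.145865
z-limits: -0.331647 ± 1.960·0.145865 = -0.331647 ± 0.285895 = [-0.617542, -0.045752]
ρ-limits: (tanh -0.617542, tanh -0.045752) = (-0.549, -0.046)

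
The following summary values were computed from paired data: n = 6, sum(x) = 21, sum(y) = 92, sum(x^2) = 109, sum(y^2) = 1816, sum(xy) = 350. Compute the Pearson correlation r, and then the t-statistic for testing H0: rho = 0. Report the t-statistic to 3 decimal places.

S_xy = nΣxy − ΣxΣy = 6·350 − 21·92 = 2100 − 1932 = 168
S_xx = nΣx² − (Σx)² = 6·109 − 21² = 654 − 441 = 213
S_yy = nΣy² − (Σy)² = 6·1816 − 92² = 10896 − 8464 = 2432
r = S_xy / √(S_xx·S_yy) = 168 / √(213·2432) = 168 / √518016 = 168 / 719.7333 = 0.2334
t = r·√(n−2)/√(1−r²) = 0.2334·√4 / √(1−0.054476) = 0.466800 / 0.972381 = 0.480

0.480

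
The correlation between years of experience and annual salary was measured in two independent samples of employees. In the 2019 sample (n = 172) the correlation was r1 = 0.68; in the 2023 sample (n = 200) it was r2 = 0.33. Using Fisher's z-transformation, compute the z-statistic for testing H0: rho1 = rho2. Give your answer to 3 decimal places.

4.638

Fisher z-transforms: z1 = atanh(0.68) = 0.829114, z2 = atanh(0.33) = 0.342828; difference d = 0.486286
Var(d) = 1/169 + 1/197 = 0.0059172 + 0.0050761 = 0.0109933
z = d/√Var(d) = 0.486286 / √0.0109933 = 0.486286 / 0.104849 = 4.638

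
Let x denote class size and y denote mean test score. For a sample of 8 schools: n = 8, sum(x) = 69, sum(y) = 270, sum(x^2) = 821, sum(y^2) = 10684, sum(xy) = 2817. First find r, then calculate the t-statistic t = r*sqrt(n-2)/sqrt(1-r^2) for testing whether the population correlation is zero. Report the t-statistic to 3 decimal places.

3.503

S_xy = nΣxy − ΣxΣy = 8·2817 − 69·270 = 22536 − 18630 = 3906
S_xx = nΣx² − (Σx)² = 8·821 − 69² = 6568 − 4761 = 1807
S_yy = nΣy² − (Σy)² = 8·10684 − 270² = 85472 − 72900 = 12572
r = S_xy / √(S_xx·S_yy) = 3906 / √(1807·12572) = 3906 / √22717604 = 3906 / 4766.2988 = 0.8195
t = r·√(n−2)/√(1−r²) = 0.8195·√6 / √(1−0.671580) = 2.007357 / 0.573079 = 3.503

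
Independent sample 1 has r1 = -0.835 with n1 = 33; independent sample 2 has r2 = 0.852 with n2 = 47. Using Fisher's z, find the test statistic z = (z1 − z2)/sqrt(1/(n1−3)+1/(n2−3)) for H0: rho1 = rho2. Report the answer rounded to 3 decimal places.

z1 = atanh(-0.835) = -1.204427,  z2 = atanh(0.852) = 1.263405
SE = √(1/(n1−3) + 1/(n2−3)) = √(1/30 + 1/44) = √(0.0333333 + 0.0227273) = √0.0560606 = 0.236771
z = (z1 − z2)/SE = (-1.204427 − 1.263405) / 0.236771 = -2.467832 / 0.236771 = -10.423

-10.423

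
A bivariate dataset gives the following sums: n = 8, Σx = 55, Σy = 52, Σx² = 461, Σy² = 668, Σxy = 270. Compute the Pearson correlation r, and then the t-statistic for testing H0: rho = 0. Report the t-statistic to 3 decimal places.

-1.527

S_xy = nΣxy − ΣxΣy = 8·270 − 55·52 = 2160 − 2860 = -700
S_xx = nΣx² − (Σx)² = 8·461 − 55² = 3688 − 3025 = 663
S_yy = nΣy² − (Σy)² = 8·668 − 52² = 5344 − 2704 = 2640
r = S_xy / √(S_xx·S_yy) = -700 / √(663·2640) = -700 / √1750320 = -700 / 1322.9966 = -0.5291
t = r·√(n−2)/√(1−r²) = -0.5291·√6 / √(1−0.279947) = -1.296025 / 0.848559 = -1.527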